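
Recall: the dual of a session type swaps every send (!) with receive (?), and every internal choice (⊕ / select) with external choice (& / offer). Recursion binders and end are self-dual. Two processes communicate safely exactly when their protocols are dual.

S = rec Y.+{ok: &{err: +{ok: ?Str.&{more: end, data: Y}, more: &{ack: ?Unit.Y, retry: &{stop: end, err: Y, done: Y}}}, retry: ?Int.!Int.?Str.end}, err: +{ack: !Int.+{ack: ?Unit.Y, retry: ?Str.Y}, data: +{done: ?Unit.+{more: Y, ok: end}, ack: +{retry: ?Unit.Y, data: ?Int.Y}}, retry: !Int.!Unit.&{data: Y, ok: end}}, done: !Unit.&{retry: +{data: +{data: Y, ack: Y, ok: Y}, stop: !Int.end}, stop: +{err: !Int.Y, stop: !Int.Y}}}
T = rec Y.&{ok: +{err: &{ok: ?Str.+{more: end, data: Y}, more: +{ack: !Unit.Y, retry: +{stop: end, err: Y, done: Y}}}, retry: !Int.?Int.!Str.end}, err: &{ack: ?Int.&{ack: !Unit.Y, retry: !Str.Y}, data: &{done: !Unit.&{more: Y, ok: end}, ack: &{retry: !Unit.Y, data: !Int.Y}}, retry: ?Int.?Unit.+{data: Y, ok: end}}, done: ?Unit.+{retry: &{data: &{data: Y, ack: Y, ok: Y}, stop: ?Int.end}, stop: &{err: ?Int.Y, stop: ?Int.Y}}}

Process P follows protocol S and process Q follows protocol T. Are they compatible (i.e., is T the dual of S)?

rec Y vs rec Y  ✓ (rec unchanged)
  +{ok,err,done} vs &{ok,err,done}  ✓ same labels
    [ok]
      &{err,retry} vs +{err,retry}  ✓ same labels
        [err]
          +{ok,more} vs &{ok,more}  ✓ same labels
            [ok]
              ?Str vs ?Str  ✗ same direction on both sides — not dual

NO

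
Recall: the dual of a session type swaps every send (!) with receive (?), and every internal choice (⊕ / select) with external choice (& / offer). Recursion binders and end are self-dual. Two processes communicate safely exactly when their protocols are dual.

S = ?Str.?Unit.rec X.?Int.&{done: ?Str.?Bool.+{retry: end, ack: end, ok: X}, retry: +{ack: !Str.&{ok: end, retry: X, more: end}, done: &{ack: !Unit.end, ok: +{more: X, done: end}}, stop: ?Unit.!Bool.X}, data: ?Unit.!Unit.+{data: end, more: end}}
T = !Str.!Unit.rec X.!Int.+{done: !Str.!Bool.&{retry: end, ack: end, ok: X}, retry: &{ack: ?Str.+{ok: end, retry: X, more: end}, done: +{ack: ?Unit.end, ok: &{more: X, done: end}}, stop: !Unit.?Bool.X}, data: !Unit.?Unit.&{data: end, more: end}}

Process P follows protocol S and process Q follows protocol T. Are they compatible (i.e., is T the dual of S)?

?Str | !Str  ✓
  ?Unit | !Unit  ✓
    rec X | rec X  ✓ (binder kept)
      ?Int | !Int  ✓
        &{done,retry,data} | +{done,retry,data}  ✓ same labels
          case done:
            ?Str | !Str  ✓
              ?Bool | !Bool  ✓
                +{retry,ack,ok} | &{retry,ack,ok}  ✓ same labels
                  case retry:
                    end | end  ✓
                  case ack:
                    end | end  ✓
                  case ok:
                    X | X  ✓
          case retry:
            +{ack,done,stop} | &{ack,done,stop}  ✓ same labels
              case ack:
                !Str | ?Str  ✓
                  &{ok,retry,more} | +{ok,retry,more}  ✓ same labels
                    case ok:
                      end | end  ✓
                    case retry:
                      X | X  ✓
                    case more:
                      end | end  ✓
              case done:
                &{ack,ok} | +{ack,ok}  ✓ same labels
                  case ack:
                    !Unit | ?Unit  ✓
                      end | end  ✓
                  case ok:
                    +{more,done} | &{more,done}  ✓ same labels
                      case more:
                        X | X  ✓
                      case done:
                        end | end  ✓
              case stop:
                ?Unit | !Unit  ✓
                  !Bool | ?Bool  ✓
                    X | X  ✓
          case data:
            ?Unit | !Unit  ✓
              !Unit | ?Unit  ✓
                +{data,more} | &{data,more}  ✓ same labels
                  case data:
                    end | end  ✓
                  case more:
                    end | end  ✓

YES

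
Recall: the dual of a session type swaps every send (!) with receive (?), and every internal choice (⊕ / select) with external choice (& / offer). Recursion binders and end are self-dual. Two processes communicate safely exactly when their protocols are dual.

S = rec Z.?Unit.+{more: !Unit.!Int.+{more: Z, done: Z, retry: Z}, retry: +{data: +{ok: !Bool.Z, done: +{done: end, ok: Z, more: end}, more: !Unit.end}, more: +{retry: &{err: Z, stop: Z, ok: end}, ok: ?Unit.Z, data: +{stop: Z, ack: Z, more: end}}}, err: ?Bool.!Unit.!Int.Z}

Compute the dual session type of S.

rec Z.!Unit.&{more: ?Unit.?Int.&{more: Z, done: Z, retry: Z}, retry: &{data: &{ok: ?Bool.Z, done: &{done: end, ok: Z, more: end}, more: ?Unit.end}, more: &{retry: +{err: Z, stop: Z, ok: end}, ok: !Unit.Z, data: &{stop: Z, ack: Z, more: end}}}, err: !Bool.?Unit.?Int.Z}

rec Z = rec Z  (rec unchanged)
  ?Unit = !Unit
    +{more,retry,err} = &{more,retry,err}  (internal→external)
      • more:
        !Unit = ?Unit
          !Int = ?Int
            +{more,done,retry} = &{more,done,retry}  (internal→external)
              • more:
                dual(Z) = Z
              • done:
                dual(Z) = Z
              • retry:
                dual(Z) = Z
      • retry:
        +{data,more} = &{data,more}  (internal→external)
          • data:
            +{ok,done,more} = &{ok,done,more}  (internal→external)
              • ok:
                !Bool = ?Bool
                  dual(Z) = Z
              • done:
                +{done,ok,more} = &{done,ok,more}  (internal→external)
                  • done:
                    dual(end) = end
                  • ok:
                    dual(Z) = Z
                  • more:
                    dual(end) = end
              • more:
                !Unit = ?Unit
                  dual(end) = end
          • more:
            +{retry,ok,data} = &{retry,ok,data}  (internal→external)
              • retry:
                &{err,stop,ok} = +{err,stop,ok}  (offer→select)
                  • err:
                    dual(Z) = Z
                  • stop:
                    dual(Z) = Z
                  • ok:
                    dual(end) = end
              • ok:
                ?Unit = !Unit
                  dual(Z) = Z
              • data:
                +{stop,ack,more} = &{stop,ack,more}  (internal→external)
                  • stop:
                    dual(Z) = Z
                  • ack:
                    dual(Z) = Z
                  • more:
                    dual(end) = end
      • err:
        ?Bool = !Bool
          !Unit = ?Unit
            !Int = ?Int
              dual(Z) = Z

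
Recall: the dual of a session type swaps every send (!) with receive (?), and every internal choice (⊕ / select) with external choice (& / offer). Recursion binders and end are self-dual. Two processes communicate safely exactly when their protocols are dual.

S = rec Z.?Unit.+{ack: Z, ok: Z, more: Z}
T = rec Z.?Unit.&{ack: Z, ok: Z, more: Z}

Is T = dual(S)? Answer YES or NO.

NO

rec Z ‖ rec Z  ✓ (μ self-dual)
  ?Unit ‖ ?Unit  ✗ same direction on both sides — not dual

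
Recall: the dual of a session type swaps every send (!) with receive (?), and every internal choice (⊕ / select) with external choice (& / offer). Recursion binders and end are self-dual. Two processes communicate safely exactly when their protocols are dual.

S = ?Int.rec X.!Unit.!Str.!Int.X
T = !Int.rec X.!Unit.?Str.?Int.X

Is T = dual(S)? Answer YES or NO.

NO

?Int | !Int  ✓
  rec X | rec X  ✓ (rec unchanged)
    !Unit | !Unit  ✗ same direction on both sides — not dual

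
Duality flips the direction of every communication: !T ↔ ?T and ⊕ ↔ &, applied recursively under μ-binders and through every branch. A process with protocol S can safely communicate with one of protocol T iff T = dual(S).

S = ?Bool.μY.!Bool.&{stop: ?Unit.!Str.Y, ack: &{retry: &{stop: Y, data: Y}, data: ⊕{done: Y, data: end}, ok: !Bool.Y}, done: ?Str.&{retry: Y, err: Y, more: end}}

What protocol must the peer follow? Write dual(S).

!Bool.μY.?Bool.⊕{stop: !Unit.?Str.Y, ack: ⊕{retry: ⊕{stop: Y, data: Y}, data: &{done: Y, data: end}, ok: ?Bool.Y}, done: !Str.⊕{retry: Y, err: Y, more: end}}

?Bool = !Bool
  μY = μY  (μ self-dual)
    !Bool = ?Bool
      &{stop,ack,done} = ⊕{stop,ack,done}  (offer→select)
        [stop]
          ?Unit = !Unit
            !Str = ?Str
              dual(Y) = Y
        [ack]
          &{retry,data,ok} = ⊕{retry,data,ok}  (offer→select)
            [retry]
              &{stop,data} = ⊕{stop,data}  (offer→select)
                [stop]
                  dual(Y) = Y
                [data]
                  dual(Y) = Y
            [data]
              ⊕{done,data} = &{done,data}  (select→offer)
                [done]
                  dual(Y) = Y
                [data]
                  dual(end) = end
            [ok]
              !Bool = ?Bool
                dual(Y) = Y
        [done]
          ?Str = !Str
            &{retry,err,more} = ⊕{retry,err,more}  (offer→select)
              [retry]
                dual(Y) = Y
              [err]
                dual(Y) = Y
              [more]
                dual(end) = end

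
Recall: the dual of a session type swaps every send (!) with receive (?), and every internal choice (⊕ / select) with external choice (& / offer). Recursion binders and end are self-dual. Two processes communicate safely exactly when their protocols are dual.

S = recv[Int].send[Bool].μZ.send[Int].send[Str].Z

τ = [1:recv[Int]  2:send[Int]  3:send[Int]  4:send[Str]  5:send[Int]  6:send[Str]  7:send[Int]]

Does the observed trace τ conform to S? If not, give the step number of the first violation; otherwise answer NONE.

[1] recv[Int]  ✓  now at send[Bool].μZ.…
[2] got send[Int], protocol expects send[Bool]  ✗

2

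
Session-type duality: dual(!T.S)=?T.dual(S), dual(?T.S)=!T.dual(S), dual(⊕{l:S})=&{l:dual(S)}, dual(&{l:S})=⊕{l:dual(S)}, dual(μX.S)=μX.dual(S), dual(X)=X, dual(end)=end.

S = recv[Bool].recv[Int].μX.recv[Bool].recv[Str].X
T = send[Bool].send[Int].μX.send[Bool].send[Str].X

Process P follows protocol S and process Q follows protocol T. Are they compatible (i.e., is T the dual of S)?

recv[Bool] | send[Bool]  match
  recv[Int] | send[Int]  match
    μX | μX  match (rec unchanged)
      recv[Bool] | send[Bool]  match
        recv[Str] | send[Str]  match
          X | X  match

YES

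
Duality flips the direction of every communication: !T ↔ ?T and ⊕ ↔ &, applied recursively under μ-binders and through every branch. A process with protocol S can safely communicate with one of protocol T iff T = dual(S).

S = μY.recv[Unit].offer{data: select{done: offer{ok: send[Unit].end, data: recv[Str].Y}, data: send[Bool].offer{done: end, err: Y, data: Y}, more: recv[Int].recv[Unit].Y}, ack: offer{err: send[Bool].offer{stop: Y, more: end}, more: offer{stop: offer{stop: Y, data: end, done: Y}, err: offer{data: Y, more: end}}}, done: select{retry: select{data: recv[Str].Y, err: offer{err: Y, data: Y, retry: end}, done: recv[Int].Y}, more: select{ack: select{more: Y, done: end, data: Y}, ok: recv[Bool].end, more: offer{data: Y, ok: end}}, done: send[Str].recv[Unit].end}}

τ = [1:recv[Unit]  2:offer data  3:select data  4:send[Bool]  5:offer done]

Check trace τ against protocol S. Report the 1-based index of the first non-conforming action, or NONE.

NONE

@1 recv[Unit]  ✓  now at offer{data: select{done: offer{ok: send[Unit].end, data: recv[Str].μY.…}, data: send[Bool].offer{done: end, err: μY.…, data: μY.…}, more: recv[Int].recv[Unit].μY.…}, ack: offer{err: send[Bool].offer{stop: μY.…, more: end}, more: offer{stop: offer{stop: μY.…, data: end, done: μY.…}, err: offer{data: μY.…, more: end}}}, done: select{retry: select{data: recv[Str].μY.…, err: offer{err: μY.…, data: μY.…, retry: end}, done: recv[Int].μY.…}, more: select{ack: select{more: μY.…, done: end, data: μY.…}, ok: recv[Bool].end, more: offer{data: μY.…, ok: end}}, done: send[Str].recv[Unit].end}}
@2 offer data  ✓  now at select{done: offer{ok: send[Unit].end, data: recv[Str].μY.…}, data: send[Bool].offer{done: end, err: μY.…, data: μY.…}, more: recv[Int].recv[Unit].μY.…}
@3 select data  ✓  now at send[Bool].offer{done: end, err: μY.…, data: μY.…}
@4 send[Bool]  ✓  now at offer{done: end, err: μY.…, data: μY.…}
@5 offer done  ✓  now at end
all 5 steps conform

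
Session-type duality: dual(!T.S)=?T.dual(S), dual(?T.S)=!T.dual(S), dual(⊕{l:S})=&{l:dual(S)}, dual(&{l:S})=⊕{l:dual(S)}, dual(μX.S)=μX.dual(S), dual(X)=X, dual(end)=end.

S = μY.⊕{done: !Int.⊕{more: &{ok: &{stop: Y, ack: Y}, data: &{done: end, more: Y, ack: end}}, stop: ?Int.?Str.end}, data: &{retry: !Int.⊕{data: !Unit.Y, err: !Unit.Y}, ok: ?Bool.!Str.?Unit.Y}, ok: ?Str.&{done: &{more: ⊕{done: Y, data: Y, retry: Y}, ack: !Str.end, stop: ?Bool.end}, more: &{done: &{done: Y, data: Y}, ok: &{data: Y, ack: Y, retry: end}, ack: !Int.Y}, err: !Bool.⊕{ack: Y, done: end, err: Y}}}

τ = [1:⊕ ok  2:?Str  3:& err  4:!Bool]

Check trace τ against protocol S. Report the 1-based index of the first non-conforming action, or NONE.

NONE

@1 ⊕ ok  ok  now at ?Str.&{done: &{more: ⊕{done: μY.…, data: μY.…, retry: μY.…}, ack: !Str.end, stop: ?Bool.end}, more: &{done: &{done: μY.…, data: μY.…}, ok: &{data: μY.…, ack: μY.…, retry: end}, ack: !Int.μY.…}, err: !Bool.⊕{ack: μY.…, done: end, err: μY.…}}
@2 ?Str  ok  now at &{done: &{more: ⊕{done: μY.…, data: μY.…, retry: μY.…}, ack: !Str.end, stop: ?Bool.end}, more: &{done: &{done: μY.…, data: μY.…}, ok: &{data: μY.…, ack: μY.…, retry: end}, ack: !Int.μY.…}, err: !Bool.⊕{ack: μY.…, done: end, err: μY.…}}
@3 & err  ok  now at !Bool.⊕{ack: μY.…, done: end, err: μY.…}
@4 !Bool  ok  now at ⊕{ack: μY.…, done: end, err: μY.…}
trace exhausted — no violation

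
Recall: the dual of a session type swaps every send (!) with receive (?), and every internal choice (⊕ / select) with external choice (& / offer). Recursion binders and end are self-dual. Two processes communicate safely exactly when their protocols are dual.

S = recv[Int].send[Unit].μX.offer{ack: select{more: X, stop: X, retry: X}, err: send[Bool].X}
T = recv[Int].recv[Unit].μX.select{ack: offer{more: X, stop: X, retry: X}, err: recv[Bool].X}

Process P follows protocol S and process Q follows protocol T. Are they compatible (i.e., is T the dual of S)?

recv[Int] ‖ recv[Int]  ✗ same direction on both sides — not dual

NO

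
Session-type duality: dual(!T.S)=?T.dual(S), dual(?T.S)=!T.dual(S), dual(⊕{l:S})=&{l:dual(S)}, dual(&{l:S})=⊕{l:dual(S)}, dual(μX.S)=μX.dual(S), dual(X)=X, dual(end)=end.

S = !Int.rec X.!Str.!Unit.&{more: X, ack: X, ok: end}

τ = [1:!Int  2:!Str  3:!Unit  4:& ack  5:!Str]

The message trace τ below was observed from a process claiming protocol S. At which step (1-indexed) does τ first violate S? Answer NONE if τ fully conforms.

NONE

[1] !Int  ✓  residual = rec X.…
[2] !Str  ✓  residual = !Unit.&{more: rec X.…, ack: rec X.…, ok: end}
[3] !Unit  ✓  residual = &{more: rec X.…, ack: rec X.…, ok: end}
[4] & ack  ✓  residual = rec X.…
[5] !Str  ✓  residual = !Unit.&{more: rec X.…, ack: rec X.…, ok: end}
τ conforms to S (length 5)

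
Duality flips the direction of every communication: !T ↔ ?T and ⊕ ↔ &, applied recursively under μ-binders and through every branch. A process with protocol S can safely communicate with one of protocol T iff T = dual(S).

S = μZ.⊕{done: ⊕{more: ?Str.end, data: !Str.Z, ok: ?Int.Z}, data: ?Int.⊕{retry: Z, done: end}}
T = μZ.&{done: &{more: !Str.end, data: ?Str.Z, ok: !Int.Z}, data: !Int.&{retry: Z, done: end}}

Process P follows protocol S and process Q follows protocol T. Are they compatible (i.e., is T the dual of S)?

μZ ‖ μZ  ✓ (μ self-dual)
  ⊕{done,data} ‖ &{done,data}  ✓ same labels
    • done:
      ⊕{more,data,ok} ‖ &{more,data,ok}  ✓ same labels
        • more:
          ?Str ‖ !Str  ✓
            end ‖ end  ✓
        • data:
          !Str ‖ ?Str  ✓
            Z ‖ Z  ✓
        • ok:
          ?Int ‖ !Int  ✓
            Z ‖ Z  ✓
    • data:
      ?Int ‖ !Int  ✓
        ⊕{retry,done} ‖ &{retry,done}  ✓ same labels
          • retry:
            Z ‖ Z  ✓
          • done:
            end ‖ end  ✓

YES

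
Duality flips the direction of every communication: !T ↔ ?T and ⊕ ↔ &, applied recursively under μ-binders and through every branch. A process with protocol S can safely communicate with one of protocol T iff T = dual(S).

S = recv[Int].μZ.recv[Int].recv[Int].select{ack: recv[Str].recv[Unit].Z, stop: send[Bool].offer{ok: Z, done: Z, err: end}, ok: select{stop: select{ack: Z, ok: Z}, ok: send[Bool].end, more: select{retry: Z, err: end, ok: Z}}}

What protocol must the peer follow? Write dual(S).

recv[Int] ↦ send[Int]
  μZ ↦ μZ  (rec unchanged)
    recv[Int] ↦ send[Int]
      recv[Int] ↦ send[Int]
        select{ack,stop,ok} ↦ offer{ack,stop,ok}  (select→offer)
          case ack:
            recv[Str] ↦ send[Str]
              recv[Unit] ↦ send[Unit]
                Z ↦ Z
          case stop:
            send[Bool] ↦ recv[Bool]
              offer{ok,done,err} ↦ select{ok,done,err}  (external→internal)
                case ok:
                  Z ↦ Z
                case done:
                  Z ↦ Z
                case err:
                  end ↦ end
          case ok:
            select{stop,ok,more} ↦ offer{stop,ok,more}  (select→offer)
              case stop:
                select{ack,ok} ↦ offer{ack,ok}  (select→offer)
                  case ack:
                    Z ↦ Z
                  case ok:
                    Z ↦ Z
              case ok:
                send[Bool] ↦ recv[Bool]
                  end ↦ end
              case more:
                select{retry,err,ok} ↦ offer{retry,err,ok}  (select→offer)
                  case retry:
                    Z ↦ Z
                  case err:
                    end ↦ end
                  case ok:
                    Z ↦ Z

send[Int].μZ.send[Int].send[Int].offer{ack: send[Str].send[Unit].Z, stop: recv[Bool].select{ok: Z, done: Z, err: end}, ok: offer{stop: offer{ack: Z, ok: Z}, ok: recv[Bool].end, more: offer{retry: Z, err: end, ok: Z}}}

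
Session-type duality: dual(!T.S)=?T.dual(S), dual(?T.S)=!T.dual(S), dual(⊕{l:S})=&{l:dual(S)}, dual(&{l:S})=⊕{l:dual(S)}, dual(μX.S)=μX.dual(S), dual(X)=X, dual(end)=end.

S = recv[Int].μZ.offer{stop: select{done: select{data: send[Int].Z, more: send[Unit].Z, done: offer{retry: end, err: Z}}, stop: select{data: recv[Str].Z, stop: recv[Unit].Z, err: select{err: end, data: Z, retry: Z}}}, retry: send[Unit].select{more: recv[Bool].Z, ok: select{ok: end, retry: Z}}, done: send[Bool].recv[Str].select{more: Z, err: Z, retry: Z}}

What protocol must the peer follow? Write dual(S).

recv[Int] → send[Int]
  μZ → μZ  (binder kept)
    offer{stop,retry,done} → select{stop,retry,done}  (&→⊕)
      case stop:
        select{done,stop} → offer{done,stop}  (select→offer)
          case done:
            select{data,more,done} → offer{data,more,done}  (select→offer)
              case data:
                send[Int] → recv[Int]
                  Z ↦ Z
              case more:
                send[Unit] → recv[Unit]
                  Z ↦ Z
              case done:
                offer{retry,err} → select{retry,err}  (&→⊕)
                  case retry:
                    end ↦ end
                  case err:
                    Z ↦ Z
          case stop:
            select{data,stop,err} → offer{data,stop,err}  (select→offer)
              case data:
                recv[Str] → send[Str]
                  Z ↦ Z
              case stop:
                recv[Unit] → send[Unit]
                  Z ↦ Z
              case err:
                select{err,data,retry} → offer{err,data,retry}  (select→offer)
                  case err:
                    end ↦ end
                  case data:
                    Z ↦ Z
                  case retry:
                    Z ↦ Z
      case retry:
        send[Unit] → recv[Unit]
          select{more,ok} → offer{more,ok}  (select→offer)
            case more:
              recv[Bool] → send[Bool]
                Z ↦ Z
            case ok:
              select{ok,retry} → offer{ok,retry}  (select→offer)
                case ok:
                  end ↦ end
                case retry:
                  Z ↦ Z
      case done:
        send[Bool] → recv[Bool]
          recv[Str] → send[Str]
            select{more,err,retry} → offer{more,err,retry}  (select→offer)
              case more:
                Z ↦ Z
              case err:
                Z ↦ Z
              case retry:
                Z ↦ Z

send[Int].μZ.select{stop: offer{done: offer{data: recv[Int].Z, more: recv[Unit].Z, done: select{retry: end, err: Z}}, stop: offer{data: send[Str].Z, stop: send[Unit].Z, err: offer{err: end, data: Z, retry: Z}}}, retry: recv[Unit].offer{more: send[Bool].Z, ok: offer{ok: end, retry: Z}}, done: recv[Bool].send[Str].offer{more: Z, err: Z, retry: Z}}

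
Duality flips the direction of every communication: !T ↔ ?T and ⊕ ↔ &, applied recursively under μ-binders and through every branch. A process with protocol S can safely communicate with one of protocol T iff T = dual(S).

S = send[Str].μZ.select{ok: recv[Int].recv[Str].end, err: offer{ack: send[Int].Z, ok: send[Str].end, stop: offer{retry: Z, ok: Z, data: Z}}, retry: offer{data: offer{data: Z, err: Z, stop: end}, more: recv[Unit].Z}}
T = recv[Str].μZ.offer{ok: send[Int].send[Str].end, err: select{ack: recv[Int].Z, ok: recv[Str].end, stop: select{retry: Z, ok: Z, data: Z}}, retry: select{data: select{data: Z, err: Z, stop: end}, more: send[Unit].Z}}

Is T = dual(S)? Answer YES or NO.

YES

send[Str] ‖ recv[Str]  ok
  μZ ‖ μZ  ok (rec unchanged)
    select{ok,err,retry} ‖ offer{ok,err,retry}  ok label sets agree
      [ok]
        recv[Int] ‖ send[Int]  ok
          recv[Str] ‖ send[Str]  ok
            end ‖ end  ok
      [err]
        offer{ack,ok,stop} ‖ select{ack,ok,stop}  ok label sets agree
          [ack]
            send[Int] ‖ recv[Int]  ok
              Z ‖ Z  ok
          [ok]
            send[Str] ‖ recv[Str]  ok
              end ‖ end  ok
          [stop]
            offer{retry,ok,data} ‖ select{retry,ok,data}  ok label sets agree
              [retry]
                Z ‖ Z  ok
              [ok]
                Z ‖ Z  ok
              [data]
                Z ‖ Z  ok
      [retry]
        offer{data,more} ‖ select{data,more}  ok label sets agree
          [data]
            offer{data,err,stop} ‖ select{data,err,stop}  ok label sets agree
              [data]
                Z ‖ Z  ok
              [err]
                Z ‖ Z  ok
              [stop]
                end ‖ end  ok
          [more]
            recv[Unit] ‖ send[Unit]  ok
              Z ‖ Z  ok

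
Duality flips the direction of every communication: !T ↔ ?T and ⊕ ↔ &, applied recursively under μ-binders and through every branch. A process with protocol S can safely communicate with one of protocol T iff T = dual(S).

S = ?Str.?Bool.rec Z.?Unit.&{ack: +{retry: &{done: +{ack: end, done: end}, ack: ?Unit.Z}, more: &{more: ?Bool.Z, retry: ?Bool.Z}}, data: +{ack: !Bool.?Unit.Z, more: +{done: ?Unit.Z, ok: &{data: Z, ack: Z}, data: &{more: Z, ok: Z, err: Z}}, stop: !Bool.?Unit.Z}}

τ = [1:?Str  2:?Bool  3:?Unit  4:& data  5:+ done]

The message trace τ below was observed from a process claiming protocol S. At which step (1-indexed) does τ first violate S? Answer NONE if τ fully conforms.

step 1: ?Str  ok  now at ?Bool.rec Z.…
step 2: ?Bool  ok  now at rec Z.…
step 3: ?Unit  ok  now at &{ack: +{retry: &{done: +{ack: end, done: end}, ack: ?Unit.rec Z.…}, more: &{more: ?Bool.rec Z.…, retry: ?Bool.rec Z.…}}, data: +{ack: !Bool.?Unit.rec Z.…, more: +{done: ?Unit.rec Z.…, ok: &{data: rec Z.…, ack: rec Z.…}, data: &{more: rec Z.…, ok: rec Z.…, err: rec Z.…}}, stop: !Bool.?Unit.rec Z.…}}
step 4: & data  ok  now at +{ack: !Bool.?Unit.rec Z.…, more: +{done: ?Unit.rec Z.…, ok: &{data: rec Z.…, ack: rec Z.…}, data: &{more: rec Z.…, ok: rec Z.…, err: rec Z.…}}, stop: !Bool.?Unit.rec Z.…}
step 5: got + done, protocol expects + ack or + more or + stop  ✗

5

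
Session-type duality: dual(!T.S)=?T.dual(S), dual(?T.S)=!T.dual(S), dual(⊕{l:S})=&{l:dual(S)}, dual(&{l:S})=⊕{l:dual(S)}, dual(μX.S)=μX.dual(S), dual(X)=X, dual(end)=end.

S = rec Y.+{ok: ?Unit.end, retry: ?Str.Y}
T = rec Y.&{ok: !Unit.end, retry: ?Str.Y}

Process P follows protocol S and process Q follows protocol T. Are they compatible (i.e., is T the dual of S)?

rec Y | rec Y  ok (rec unchanged)
  +{ok,retry} | &{ok,retry}  ok same labels
    [ok]
      ?Unit | !Unit  ok
        end | end  ok
    [retry]
      ?Str | ?Str  ✗ same direction on both sides — not dual

NO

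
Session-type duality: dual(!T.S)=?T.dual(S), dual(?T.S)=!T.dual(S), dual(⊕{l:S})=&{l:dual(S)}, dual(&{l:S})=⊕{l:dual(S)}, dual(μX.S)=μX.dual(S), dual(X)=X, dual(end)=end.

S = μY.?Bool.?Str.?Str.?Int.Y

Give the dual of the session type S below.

μY ↦ μY  (binder kept)
  ?Bool ↦ !Bool
    ?Str ↦ !Str
      ?Str ↦ !Str
        ?Int ↦ !Int
          Y self-dual

μY.!Bool.!Str.!Str.!Int.Y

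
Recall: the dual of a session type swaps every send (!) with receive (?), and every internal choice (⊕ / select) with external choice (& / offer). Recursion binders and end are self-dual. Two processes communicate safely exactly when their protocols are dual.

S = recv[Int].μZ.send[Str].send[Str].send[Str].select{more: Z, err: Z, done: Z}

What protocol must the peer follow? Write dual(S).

send[Int].μZ.recv[Str].recv[Str].recv[Str].offer{more: Z, err: Z, done: Z}

recv[Int] = send[Int]
  μZ = μZ  (rec unchanged)
    send[Str] = recv[Str]
      send[Str] = recv[Str]
        send[Str] = recv[Str]
          select{more,err,done} = offer{more,err,done}  (⊕→&)
            case more:
              dual(Z) = Z
            case err:
              dual(Z) = Z
            case done:
              dual(Z) = Z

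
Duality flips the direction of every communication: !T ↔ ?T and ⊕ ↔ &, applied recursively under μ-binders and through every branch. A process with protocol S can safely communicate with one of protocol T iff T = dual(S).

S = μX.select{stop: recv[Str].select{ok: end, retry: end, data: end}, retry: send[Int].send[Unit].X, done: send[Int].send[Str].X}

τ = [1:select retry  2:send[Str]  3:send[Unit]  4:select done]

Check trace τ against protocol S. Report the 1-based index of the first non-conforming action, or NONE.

2

@1 select retry  ✓  state: send[Int].send[Unit].μX.…
@2 got send[Str], protocol expects send[Int]  ✗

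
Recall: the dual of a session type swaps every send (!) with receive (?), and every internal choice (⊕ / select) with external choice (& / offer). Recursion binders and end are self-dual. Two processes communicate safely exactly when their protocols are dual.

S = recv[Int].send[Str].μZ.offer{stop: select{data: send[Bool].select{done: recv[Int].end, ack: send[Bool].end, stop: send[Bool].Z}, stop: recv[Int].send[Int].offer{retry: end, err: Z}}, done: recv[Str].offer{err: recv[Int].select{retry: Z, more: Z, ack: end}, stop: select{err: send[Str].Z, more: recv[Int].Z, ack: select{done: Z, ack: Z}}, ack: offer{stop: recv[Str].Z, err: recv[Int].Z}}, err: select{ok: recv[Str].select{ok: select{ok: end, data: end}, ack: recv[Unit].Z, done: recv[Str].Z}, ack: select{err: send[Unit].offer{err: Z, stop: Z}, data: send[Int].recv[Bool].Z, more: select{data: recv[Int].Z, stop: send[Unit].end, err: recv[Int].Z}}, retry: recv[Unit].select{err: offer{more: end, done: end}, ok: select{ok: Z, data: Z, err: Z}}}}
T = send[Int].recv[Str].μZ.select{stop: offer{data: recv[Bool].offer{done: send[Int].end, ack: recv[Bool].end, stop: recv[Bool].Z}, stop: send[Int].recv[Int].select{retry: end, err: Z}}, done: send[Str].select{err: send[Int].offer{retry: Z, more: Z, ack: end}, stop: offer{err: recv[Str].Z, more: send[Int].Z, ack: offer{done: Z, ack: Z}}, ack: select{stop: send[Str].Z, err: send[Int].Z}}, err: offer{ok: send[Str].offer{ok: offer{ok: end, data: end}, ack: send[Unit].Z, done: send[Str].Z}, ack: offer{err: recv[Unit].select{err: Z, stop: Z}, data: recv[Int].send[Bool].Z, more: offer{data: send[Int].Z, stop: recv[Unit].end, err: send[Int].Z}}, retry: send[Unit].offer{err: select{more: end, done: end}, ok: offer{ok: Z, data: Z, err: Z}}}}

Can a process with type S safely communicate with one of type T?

recv[Int] vs send[Int]  match
  send[Str] vs recv[Str]  match
    μZ vs μZ  match (binder kept)
      offer{stop,done,err} vs select{stop,done,err}  match label sets agree
        [stop]
          select{data,stop} vs offer{data,stop}  match label sets agree
            [data]
              send[Bool] vs recv[Bool]  match
                select{done,ack,stop} vs offer{done,ack,stop}  match label sets agree
                  [done]
                    recv[Int] vs send[Int]  match
                      end vs end  match
                  [ack]
                    send[Bool] vs recv[Bool]  match
                      end vs end  match
                  [stop]
                    send[Bool] vs recv[Bool]  match
                      Z vs Z  match
            [stop]
              recv[Int] vs send[Int]  match
                send[Int] vs recv[Int]  match
                  offer{retry,err} vs select{retry,err}  match label sets agree
                    [retry]
                      end vs end  match
                    [err]
                      Z vs Z  match
        [done]
          recv[Str] vs send[Str]  match
            offer{err,stop,ack} vs select{err,stop,ack}  match label sets agree
              [err]
                recv[Int] vs send[Int]  match
                  select{retry,more,ack} vs offer{retry,more,ack}  match label sets agree
                    [retry]
                      Z vs Z  match
                    [more]
                      Z vs Z  match
                    [ack]
                      end vs end  match
              [stop]
                select{err,more,ack} vs offer{err,more,ack}  match label sets agree
                  [err]
                    send[Str] vs recv[Str]  match
                      Z vs Z  match
                  [more]
                    recv[Int] vs send[Int]  match
                      Z vs Z  match
                  [ack]
                    select{done,ack} vs offer{done,ack}  match label sets agree
                      [done]
                        Z vs Z  match
                      [ack]
                        Z vs Z  match
              [ack]
                offer{stop,err} vs select{stop,err}  match label sets agree
                  [stop]
                    recv[Str] vs send[Str]  match
                      Z vs Z  match
                  [err]
                    recv[Int] vs send[Int]  match
                      Z vs Z  match
        [err]
          select{ok,ack,retry} vs offer{ok,ack,retry}  match label sets agree
            [ok]
              recv[Str] vs send[Str]  match
                select{ok,ack,done} vs offer{ok,ack,done}  match label sets agree
                  [ok]
                    select{ok,data} vs offer{ok,data}  match label sets agree
                      [ok]
                        end vs end  match
                      [data]
                        end vs end  match
                  [ack]
                    recv[Unit] vs send[Unit]  match
                      Z vs Z  match
                  [done]
                    recv[Str] vs send[Str]  match
                      Z vs Z  match
            [ack]
              select{err,data,more} vs offer{err,data,more}  match label sets agree
                [err]
                  send[Unit] vs recv[Unit]  match
                    offer{err,stop} vs select{err,stop}  match label sets agree
                      [err]
                        Z vs Z  match
                      [stop]
                        Z vs Z  match
                [data]
                  send[Int] vs recv[Int]  match
                    recv[Bool] vs send[Bool]  match
                      Z vs Z  match
                [more]
                  select{data,stop,err} vs offer{data,stop,err}  match label sets agree
                    [data]
                      recv[Int] vs send[Int]  match
                        Z vs Z  match
                    [stop]
                      send[Unit] vs recv[Unit]  match
                        end vs end  match
                    [err]
                      recv[Int] vs send[Int]  match
                        Z vs Z  match
            [retry]
              recv[Unit] vs send[Unit]  match
                select{err,ok} vs offer{err,ok}  match label sets agree
                  [err]
                    offer{more,done} vs select{more,done}  match label sets agree
                      [more]
                        end vs end  match
                      [done]
                        end vs end  match
                  [ok]
                    select{ok,data,err} vs offer{ok,data,err}  match label sets agree
                      [ok]
                        Z vs Z  match
                      [data]
                        Z vs Z  match
                      [err]
                        Z vs Z  match

YES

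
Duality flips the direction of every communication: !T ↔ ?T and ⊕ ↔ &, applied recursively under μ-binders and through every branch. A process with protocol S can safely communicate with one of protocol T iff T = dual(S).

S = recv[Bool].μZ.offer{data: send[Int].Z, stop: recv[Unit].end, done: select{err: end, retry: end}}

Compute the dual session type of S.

send[Bool].μZ.select{data: recv[Int].Z, stop: send[Unit].end, done: offer{err: end, retry: end}}

recv[Bool] = send[Bool]
  μZ = μZ  (μ self-dual)
    offer{data,stop,done} = select{data,stop,done}  (&→⊕)
      • data:
        send[Int] = recv[Int]
          dual(Z) = Z
      • stop:
        recv[Unit] = send[Unit]
          dual(end) = end
      • done:
        select{err,retry} = offer{err,retry}  (internal→external)
          • err:
            dual(end) = end
          • retry:
            dual(end) = end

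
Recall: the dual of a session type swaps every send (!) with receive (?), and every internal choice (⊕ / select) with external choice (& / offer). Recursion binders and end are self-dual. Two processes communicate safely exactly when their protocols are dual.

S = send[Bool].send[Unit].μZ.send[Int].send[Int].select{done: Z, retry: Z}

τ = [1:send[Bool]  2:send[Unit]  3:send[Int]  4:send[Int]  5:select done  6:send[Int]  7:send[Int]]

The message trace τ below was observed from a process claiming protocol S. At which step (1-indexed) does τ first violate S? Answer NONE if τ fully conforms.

step 1: send[Bool]  ok  residual = send[Unit].μZ.…
step 2: send[Unit]  ok  residual = μZ.…
step 3: send[Int]  ok  residual = send[Int].select{done: μZ.…, retry: μZ.…}
step 4: send[Int]  ok  residual = select{done: μZ.…, retry: μZ.…}
step 5: select done  ok  residual = μZ.…
step 6: send[Int]  ok  residual = send[Int].select{done: μZ.…, retry: μZ.…}
step 7: send[Int]  ok  residual = select{done: μZ.…, retry: μZ.…}
τ conforms to S (length 7)

NONE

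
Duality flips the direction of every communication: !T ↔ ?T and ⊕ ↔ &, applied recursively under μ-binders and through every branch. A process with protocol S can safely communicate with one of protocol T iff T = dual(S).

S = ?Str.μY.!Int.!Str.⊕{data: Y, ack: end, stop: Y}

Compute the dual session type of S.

!Str.μY.?Int.?Str.&{data: Y, ack: end, stop: Y}

?Str = !Str
  μY = μY  (μ self-dual)
    !Int = ?Int
      !Str = ?Str
        ⊕{data,ack,stop} = &{data,ack,stop}  (⊕→&)
          [data]
            Y self-dual
          [ack]
            end self-dual
          [stop]
            Y self-dual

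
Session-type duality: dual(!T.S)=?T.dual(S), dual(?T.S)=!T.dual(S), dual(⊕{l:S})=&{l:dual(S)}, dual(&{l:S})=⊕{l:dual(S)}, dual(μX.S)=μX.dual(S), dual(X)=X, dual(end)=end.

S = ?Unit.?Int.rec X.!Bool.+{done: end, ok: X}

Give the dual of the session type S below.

?Unit = !Unit
  ?Int = !Int
    rec X = rec X  (μ self-dual)
      !Bool = ?Bool
        +{done,ok} = &{done,ok}  (⊕→&)
          • done:
            dual(end) = end
          • ok:
            dual(X) = X

!Unit.!Int.rec X.?Bool.&{done: end, ok: X}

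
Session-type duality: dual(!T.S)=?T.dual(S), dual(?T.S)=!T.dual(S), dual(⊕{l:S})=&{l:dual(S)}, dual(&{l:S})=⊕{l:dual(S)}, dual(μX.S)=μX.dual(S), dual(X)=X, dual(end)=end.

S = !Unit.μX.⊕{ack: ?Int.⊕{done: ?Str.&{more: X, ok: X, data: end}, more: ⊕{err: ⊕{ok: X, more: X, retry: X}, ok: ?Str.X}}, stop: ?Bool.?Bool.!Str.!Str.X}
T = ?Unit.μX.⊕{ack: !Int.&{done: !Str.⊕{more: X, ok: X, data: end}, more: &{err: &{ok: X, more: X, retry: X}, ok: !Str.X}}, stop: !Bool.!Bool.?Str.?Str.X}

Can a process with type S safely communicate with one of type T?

!Unit vs ?Unit  match
  μX vs μX  match (rec unchanged)
    ⊕{ack,stop} vs ⊕{ack,stop}  ✗ choice polarity not flipped — not dual

NO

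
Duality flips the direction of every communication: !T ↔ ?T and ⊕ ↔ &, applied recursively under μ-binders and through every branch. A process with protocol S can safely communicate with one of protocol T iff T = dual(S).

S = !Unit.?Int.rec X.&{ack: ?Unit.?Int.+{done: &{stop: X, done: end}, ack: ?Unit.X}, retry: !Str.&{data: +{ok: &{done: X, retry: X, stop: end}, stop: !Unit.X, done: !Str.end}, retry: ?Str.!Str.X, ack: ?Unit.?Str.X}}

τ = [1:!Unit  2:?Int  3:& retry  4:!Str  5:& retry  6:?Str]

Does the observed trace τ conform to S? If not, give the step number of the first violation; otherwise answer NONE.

step 1: !Unit  ok  cont: ?Int.rec X.…
step 2: ?Int  ok  cont: rec X.…
step 3: & retry  ok  cont: !Str.&{data: +{ok: &{done: rec X.…, retry: rec X.…, stop: end}, stop: !Unit.rec X.…, done: !Str.end}, retry: ?Str.!Str.rec X.…, ack: ?Unit.?Str.rec X.…}
step 4: !Str  ok  cont: &{data: +{ok: &{done: rec X.…, retry: rec X.…, stop: end}, stop: !Unit.rec X.…, done: !Str.end}, retry: ?Str.!Str.rec X.…, ack: ?Unit.?Str.rec X.…}
step 5: & retry  ok  cont: ?Str.!Str.rec X.…
step 6: ?Str  ok  cont: !Str.rec X.…
τ conforms to S (length 6)

NONE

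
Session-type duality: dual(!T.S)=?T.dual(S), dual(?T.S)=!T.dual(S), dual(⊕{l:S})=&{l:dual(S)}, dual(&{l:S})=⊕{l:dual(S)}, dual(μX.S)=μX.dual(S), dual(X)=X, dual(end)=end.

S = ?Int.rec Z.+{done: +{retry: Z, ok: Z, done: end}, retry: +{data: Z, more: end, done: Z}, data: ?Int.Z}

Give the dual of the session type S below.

?Int = !Int
  rec Z = rec Z  (rec unchanged)
    +{done,retry,data} = &{done,retry,data}  (internal→external)
      case done:
        +{retry,ok,done} = &{retry,ok,done}  (internal→external)
          case retry:
            Z ↦ Z
          case ok:
            Z ↦ Z
          case done:
            end ↦ end
      case retry:
        +{data,more,done} = &{data,more,done}  (internal→external)
          case data:
            Z ↦ Z
          case more:
            end ↦ end
          case done:
            Z ↦ Z
      case data:
        ?Int = !Int
          Z ↦ Z

!Int.rec Z.&{done: &{retry: Z, ok: Z, done: end}, retry: &{data: Z, more: end, done: Z}, data: !Int.Z}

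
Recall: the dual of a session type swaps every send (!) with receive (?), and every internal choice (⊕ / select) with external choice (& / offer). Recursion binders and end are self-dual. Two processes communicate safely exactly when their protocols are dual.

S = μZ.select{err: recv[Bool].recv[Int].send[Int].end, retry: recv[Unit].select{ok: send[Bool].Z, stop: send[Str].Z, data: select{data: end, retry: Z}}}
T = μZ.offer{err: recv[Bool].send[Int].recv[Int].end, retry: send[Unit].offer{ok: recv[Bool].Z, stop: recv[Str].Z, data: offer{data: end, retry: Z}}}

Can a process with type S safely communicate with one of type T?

NO

μZ vs μZ  match (rec unchanged)
  select{err,retry} vs offer{err,retry}  match label sets agree
    • err:
      recv[Bool] vs recv[Bool]  ✗ same direction on both sides — not dual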